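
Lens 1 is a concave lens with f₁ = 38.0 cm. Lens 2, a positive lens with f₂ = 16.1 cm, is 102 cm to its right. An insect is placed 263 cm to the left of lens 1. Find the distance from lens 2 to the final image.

18.3 cm

Lens 1 is diverging, so f₁ = −38.0 cm.
Lens 1: 1/d_i1 = 1/f₁ − 1/d_o1 = 1/(-38.0) − 1/(263) = -0.03012, so d_i1 = -33.20 cm.
The intermediate image is 33.20 cm to the left of lens 1 (virtual), which is 102 − (-33.20) = 135.2 cm to the left of lens 2, so d_o2 = +135.2 cm.
Lens 2: 1/d_i2 = 1/f₂ − 1/d_o2 = 1/(16.1) − 1/(135.2) = 0.05472, so d_i2 = 18.3 cm.
The final image is real, 18.3 cm to the right of lens 2 (overall magnification ≈ -0.017).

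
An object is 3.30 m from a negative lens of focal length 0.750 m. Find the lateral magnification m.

For a negative lens, f = -0.750 m.
1/d_i = 1/f − 1/d_o = 1/(-0.7500) − 1/(3.30) = -1.636, so d_i = -0.6111 m.
m = −d_i/d_o = −(-0.6111)/(3.30) = +0.185.
The image is virtual, upright and reduced, on the same side as the object.

m = +0.185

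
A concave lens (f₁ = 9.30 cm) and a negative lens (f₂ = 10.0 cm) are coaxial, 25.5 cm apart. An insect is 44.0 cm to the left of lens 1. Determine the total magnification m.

f₁ = −9.30 cm (diverging).
Lens 1: 1/d_i1 = 1/(-9.30) − 1/(44.0) = -0.1303, so d_i1 = -7.677 cm; m₁ = −d_i1/d_o1 = +0.1745.
d_o2 = 25.5 − (-7.677) = 33.18 cm.
f₂ = −10.0 cm (diverging).
Lens 2: 1/d_i2 = 1/(-10.0) − 1/(33.18) = -0.1301, so d_i2 = -7.684 cm; m₂ = −d_i2/d_o2 = +0.2316.
m = m₁·m₂ = (+0.1745)(+0.2316) = +0.0404.

m = +0.0404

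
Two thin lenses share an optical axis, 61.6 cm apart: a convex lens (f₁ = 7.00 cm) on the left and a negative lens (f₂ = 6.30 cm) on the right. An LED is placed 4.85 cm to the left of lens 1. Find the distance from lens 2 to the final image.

5.83 cm

Lens 1: 1/d_i1 = 1/f₁ − 1/d_o1 = 1/(7.00) − 1/(4.85) = -0.06333, so d_i1 = -15.79 cm.
The intermediate image is 15.79 cm to the left of lens 1 (virtual), which is 61.6 − (-15.79) = 77.39 cm to the left of lens 2, so d_o2 = +77.39 cm.
Lens 2 is diverging, so f₂ = −6.30 cm.
Lens 2: 1/d_i2 = 1/f₂ − 1/d_o2 = 1/(-6.30) − 1/(77.39) = -0.1717, so d_i2 = -5.83 cm.
The final image is virtual, 5.83 cm to the left of lens 2 (overall magnification ≈ 0.25).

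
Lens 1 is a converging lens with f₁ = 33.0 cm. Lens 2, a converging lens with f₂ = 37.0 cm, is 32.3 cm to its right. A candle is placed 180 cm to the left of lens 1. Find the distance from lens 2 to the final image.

6.65 cm

Lens 1: 1/d_i1 = 1/f₁ − 1/d_o1 = 1/(33.0) − 1/(180) = 0.02475, so d_i1 = 40.41 cm.
The intermediate image is 40.41 cm to the right of lens 1, which lies 8.110 cm to the right of lens 2 — a virtual object — so d_o2 = −8.110 cm.
Lens 2: 1/d_i2 = 1/f₂ − 1/d_o2 = 1/(37.0) − 1/(-8.110) = 0.1503, so d_i2 = 6.65 cm.
The final image is real, 6.65 cm to the right of lens 2 (overall magnification ≈ -0.18).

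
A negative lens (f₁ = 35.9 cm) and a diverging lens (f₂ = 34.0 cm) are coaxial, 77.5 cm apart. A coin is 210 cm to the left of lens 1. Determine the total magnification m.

f₁ = −35.9 cm (diverging).
Lens 1: 1/d_i1 = 1/(-35.9) − 1/(210) = -0.03262, so d_i1 = -30.66 cm; m₁ = −d_i1/d_o1 = +0.1460.
d_o2 = 77.5 − (-30.66) = 108.2 cm.
f₂ = −34.0 cm (diverging).
Lens 2: 1/d_i2 = 1/(-34.0) − 1/(108.2) = -0.03865, so d_i2 = -25.87 cm; m₂ = −d_i2/d_o2 = +0.2391.
m = m₁·m₂ = (+0.1460)(+0.2391) = +0.0349.

m = +0.0349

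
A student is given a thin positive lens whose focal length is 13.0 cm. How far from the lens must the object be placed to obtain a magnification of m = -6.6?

m = −d_i/d_o ⇒ d_i = −m·d_o.
1/f = 1/d_o + 1/d_i = 1/d_o − 1/(m·d_o) = (1 − 1/m)/d_o, so d_o = f(1 − 1/m) = (13.00)(1 − 1/(-6.6)) = 15.0 cm.

15.0 cm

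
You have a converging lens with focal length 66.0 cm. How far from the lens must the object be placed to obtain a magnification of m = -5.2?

m = −d_i/d_o ⇒ d_i = −m·d_o.
1/f = 1/d_o + 1/d_i = 1/d_o − 1/(m·d_o) = (1 − 1/m)/d_o, so d_o = f(1 − 1/m) = (66.00)(1 − 1/(-5.2)) = 78.7 cm.

78.7 cm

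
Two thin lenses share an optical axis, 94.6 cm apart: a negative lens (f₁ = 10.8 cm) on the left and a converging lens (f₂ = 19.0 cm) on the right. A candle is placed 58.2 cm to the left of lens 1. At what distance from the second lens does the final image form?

Lens 1 is diverging, so f₁ = −10.8 cm.
Lens 1: 1/d_i1 = 1/f₁ − 1/d_o1 = 1/(-10.8) − 1/(58.2) = -0.1098, so d_i1 = -9.110 cm.
The intermediate image is 9.110 cm to the left of lens 1 (virtual), which is 94.6 − (-9.110) = 103.7 cm to the left of lens 2, so d_o2 = +103.7 cm.
Lens 2: 1/d_i2 = 1/f₂ − 1/d_o2 = 1/(19.0) − 1/(103.7) = 0.04299, so d_i2 = 23.3 cm.
The final image is real, 23.3 cm to the right of lens 2 (overall magnification ≈ -0.035).

23.3 cm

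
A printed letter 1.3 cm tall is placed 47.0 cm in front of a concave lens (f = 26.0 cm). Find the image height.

For a concave lens, f = -26.0 cm.
1/d_i = 1/f − 1/d_o = 1/(-26.00) − 1/(47.0) = -0.05974, so d_i = -16.74 cm.
m = −d_i/d_o = +0.3562.
|h_i| = |m|·h_o = 0.3562 × 1.3 = 0.463 cm. The image is virtual, upright and reduced, on the same side as the object.

0.463 cm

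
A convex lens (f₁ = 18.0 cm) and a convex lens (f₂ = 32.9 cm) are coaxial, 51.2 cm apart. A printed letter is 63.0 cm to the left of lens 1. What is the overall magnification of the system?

Lens 1: 1/d_i1 = 1/(18.0) − 1/(63.0) = 0.03968, so d_i1 = 25.20 cm; m₁ = −d_i1/d_o1 = -0.4000.
d_o2 = 51.2 − (25.20) = 26.00 cm.
Lens 2: 1/d_i2 = 1/(32.9) − 1/(26.00) = -0.008066, so d_i2 = -124.0 cm; m₂ = −d_i2/d_o2 = +4.768.
m = m₁·m₂ = (-0.4000)(+4.768) = -1.91.

m = -1.91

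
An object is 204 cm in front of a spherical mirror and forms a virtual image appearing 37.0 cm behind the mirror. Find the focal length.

f = -45.2 cm (convex)

Virtual image ⇒ d_i = −37.0 cm.
1/f = 1/d_o + 1/d_i = 1/(204) + 1/(-37.0) = -0.02213, so f = -45.2 cm.
Since f is negative, the spherical mirror is convex.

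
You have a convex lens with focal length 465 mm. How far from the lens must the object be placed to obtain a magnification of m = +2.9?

305 mm

m = −d_i/d_o ⇒ d_i = −m·d_o.
1/f = 1/d_o + 1/d_i = 1/d_o − 1/(m·d_o) = (1 − 1/m)/d_o, so d_o = f(1 − 1/m) = (465.0)(1 − 1/(+2.9)) = 305 mm.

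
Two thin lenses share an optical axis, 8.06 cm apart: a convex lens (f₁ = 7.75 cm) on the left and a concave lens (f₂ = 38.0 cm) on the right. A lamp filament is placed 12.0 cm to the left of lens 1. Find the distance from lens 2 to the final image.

Lens 1: 1/d_i1 = 1/f₁ − 1/d_o1 = 1/(7.75) − 1/(12.0) = 0.04570, so d_i1 = 21.88 cm.
The intermediate image is 21.88 cm to the right of lens 1, which lies 13.82 cm to the right of lens 2 — a virtual object — so d_o2 = −13.82 cm.
Lens 2 is diverging, so f₂ = −38.0 cm.
Lens 2: 1/d_i2 = 1/f₂ − 1/d_o2 = 1/(-38.0) − 1/(-13.82) = 0.04604, so d_i2 = 21.7 cm.
The final image is real, 21.7 cm to the right of lens 2 (overall magnification ≈ -2.9).

21.7 cm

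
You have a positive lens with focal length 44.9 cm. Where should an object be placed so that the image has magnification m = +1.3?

10.4 cm

m = −d_i/d_o ⇒ d_i = −m·d_o.
1/f = 1/d_o + 1/d_i = 1/d_o − 1/(m·d_o) = (1 − 1/m)/d_o, so d_o = f(1 − 1/m) = (44.90)(1 − 1/(+1.3)) = 10.4 cm.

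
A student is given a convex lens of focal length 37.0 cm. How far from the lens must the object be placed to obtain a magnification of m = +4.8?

m = −d_i/d_o ⇒ d_i = −m·d_o.
1/f = 1/d_o + 1/d_i = 1/d_o − 1/(m·d_o) = (1 − 1/m)/d_o, so d_o = f(1 − 1/m) = (37.00)(1 − 1/(+4.8)) = 29.3 cm.

29.3 cm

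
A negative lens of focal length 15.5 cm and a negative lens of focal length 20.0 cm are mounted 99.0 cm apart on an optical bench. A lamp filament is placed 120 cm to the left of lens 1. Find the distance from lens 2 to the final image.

Lens 1 is diverging, so f₁ = −15.5 cm.
Lens 1: 1/d_i1 = 1/f₁ − 1/d_o1 = 1/(-15.5) − 1/(120) = -0.07285, so d_i1 = -13.73 cm.
The intermediate image is 13.73 cm to the left of lens 1 (virtual), which is 99.0 − (-13.73) = 112.7 cm to the left of lens 2, so d_o2 = +112.7 cm.
Lens 2 is diverging, so f₂ = −20.0 cm.
Lens 2: 1/d_i2 = 1/f₂ − 1/d_o2 = 1/(-20.0) − 1/(112.7) = -0.05887, so d_i2 = -17.0 cm.
The final image is virtual, 17.0 cm to the left of lens 2 (overall magnification ≈ 0.017).

17.0 cm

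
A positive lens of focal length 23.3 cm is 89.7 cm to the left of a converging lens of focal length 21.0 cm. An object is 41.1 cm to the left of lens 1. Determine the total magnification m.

m = +1.84

Lens 1: 1/d_i1 = 1/(23.3) − 1/(41.1) = 0.01859, so d_i1 = 53.80 cm; m₁ = −d_i1/d_o1 = -1.309.
d_o2 = 89.7 − (53.80) = 35.90 cm.
Lens 2: 1/d_i2 = 1/(21.0) − 1/(35.90) = 0.01976, so d_i2 = 50.60 cm; m₂ = −d_i2/d_o2 = -1.409.
m = m₁·m₂ = (-1.309)(-1.409) = +1.84.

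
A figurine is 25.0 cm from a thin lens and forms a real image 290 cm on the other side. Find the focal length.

Real image ⇒ d_i = +290 cm.
1/f = 1/d_o + 1/d_i = 1/(25.0) + 1/(290) = 0.04345, so f = 23.0 cm.
Since f is positive, the thin lens is converging.

f = 23.0 cm (converging)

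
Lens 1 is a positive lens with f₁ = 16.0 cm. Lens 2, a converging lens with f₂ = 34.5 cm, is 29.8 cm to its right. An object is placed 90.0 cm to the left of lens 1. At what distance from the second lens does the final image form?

Lens 1: 1/d_i1 = 1/f₁ − 1/d_o1 = 1/(16.0) − 1/(90.0) = 0.05139, so d_i1 = 19.46 cm.
The intermediate image is 19.46 cm to the right of lens 1, which is 29.8 − (19.46) = 10.34 cm to the left of lens 2, so d_o2 = +10.34 cm.
Lens 2: 1/d_i2 = 1/f₂ − 1/d_o2 = 1/(34.5) − 1/(10.34) = -0.06773, so d_i2 = -14.8 cm.
The final image is virtual, 14.8 cm to the left of lens 2 (overall magnification ≈ -0.31).

14.8 cm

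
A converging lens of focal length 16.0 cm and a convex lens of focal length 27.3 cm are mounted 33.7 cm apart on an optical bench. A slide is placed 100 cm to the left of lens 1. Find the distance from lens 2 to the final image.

Lens 1: 1/d_i1 = 1/f₁ − 1/d_o1 = 1/(16.0) − 1/(100) = 0.05250, so d_i1 = 19.05 cm.
The intermediate image is 19.05 cm to the right of lens 1, which is 33.7 − (19.05) = 14.65 cm to the left of lens 2, so d_o2 = +14.65 cm.
Lens 2: 1/d_i2 = 1/f₂ − 1/d_o2 = 1/(27.3) − 1/(14.65) = -0.03163, so d_i2 = -31.6 cm.
The final image is virtual, 31.6 cm to the left of lens 2 (overall magnification ≈ -0.41).

31.6 cm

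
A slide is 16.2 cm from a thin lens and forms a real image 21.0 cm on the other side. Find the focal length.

Real image ⇒ d_i = +21.0 cm.
1/f = 1/d_o + 1/d_i = 1/(16.2) + 1/(21.0) = 0.1093, so f = 9.15 cm.
Since f is positive, the thin lens is converging.

f = 9.15 cm (converging)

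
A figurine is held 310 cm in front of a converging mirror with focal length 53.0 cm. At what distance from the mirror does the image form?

Mirror equation: 1/s_i = 1/f − 1/s_o = 1/(53.00) − 1/(310) = 0.01887 − 0.003226 = 0.01564, so s_i = 63.9 cm.
The image is real, inverted and reduced, in front of the mirror.

63.9 cm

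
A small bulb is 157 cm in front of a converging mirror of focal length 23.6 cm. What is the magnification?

m = -0.177

1/d_i = 1/f − 1/d_o = 1/(23.60) − 1/(157) = 0.03600, so d_i = 27.78 cm.
m = −d_i/d_o = −(27.78)/(157) = -0.177.
The image is real, inverted and reduced, in front of the mirror.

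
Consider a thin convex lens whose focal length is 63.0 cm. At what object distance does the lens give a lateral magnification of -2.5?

88.2 cm

m = −d_i/d_o ⇒ d_i = −m·d_o.
1/f = 1/d_o + 1/d_i = 1/d_o − 1/(m·d_o) = (1 − 1/m)/d_o, so d_o = f(1 − 1/m) = (63.00)(1 − 1/(-2.5)) = 88.2 cm.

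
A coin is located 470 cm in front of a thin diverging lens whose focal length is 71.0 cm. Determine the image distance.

61.7 cm

For a diverging lens, f = -71.0 cm.
Thin-lens equation: 1/q = 1/f − 1/p = 1/(-71.00) − 1/(470) = -0.01408 − 0.002128 = -0.01621, so q = -61.7 cm.
The image is virtual, upright and reduced, on the same side as the object.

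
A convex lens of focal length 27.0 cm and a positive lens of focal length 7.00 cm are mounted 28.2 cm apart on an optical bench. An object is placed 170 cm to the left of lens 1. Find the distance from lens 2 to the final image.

Lens 1: 1/d_i1 = 1/f₁ − 1/d_o1 = 1/(27.0) − 1/(170) = 0.03115, so d_i1 = 32.10 cm.
The intermediate image is 32.10 cm to the right of lens 1, which lies 3.900 cm to the right of lens 2 — a virtual object — so d_o2 = −3.900 cm.
Lens 2: 1/d_i2 = 1/f₂ − 1/d_o2 = 1/(7.00) − 1/(-3.900) = 0.3993, so d_i2 = 2.50 cm.
The final image is real, 2.50 cm to the right of lens 2 (overall magnification ≈ -0.12).

2.50 cm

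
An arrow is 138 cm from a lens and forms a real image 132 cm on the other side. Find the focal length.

Real image ⇒ d_i = +132 cm.
1/f = 1/d_o + 1/d_i = 1/(138) + 1/(132) = 0.01482, so f = 67.5 cm.
Since f is positive, the lens is converging.

f = 67.5 cm (converging)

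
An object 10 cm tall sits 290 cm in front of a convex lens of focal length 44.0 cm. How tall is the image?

1/d_i = 1/f − 1/d_o = 1/(44.00) − 1/(290) = 0.01928, so d_i = 51.87 cm.
m = −d_i/d_o = -0.1789.
|h_i| = |m|·h_o = 0.1789 × 10 = 1.79 cm. The image is real, inverted and reduced, on the far side of the lens.

1.79 cm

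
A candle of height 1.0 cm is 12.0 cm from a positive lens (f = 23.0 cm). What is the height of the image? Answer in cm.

1/d_i = 1/f − 1/d_o = 1/(23.00) − 1/(12.0) = -0.03986, so d_i = -25.09 cm.
m = −d_i/d_o = +2.091.
|h_i| = |m|·h_o = 2.091 × 1.0 = 2.09 cm. The image is virtual, upright and enlarged, on the same side as the object.

2.09 cm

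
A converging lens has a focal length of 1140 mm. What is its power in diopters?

f = 114 cm = 1.14 m.
P = 1/f = 1/(1.14 m) = +0.877 D.

P = +0.877 D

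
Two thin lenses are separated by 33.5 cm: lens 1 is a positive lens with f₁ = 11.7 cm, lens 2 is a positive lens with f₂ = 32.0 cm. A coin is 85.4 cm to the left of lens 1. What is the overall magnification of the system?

m = -0.421

Lens 1: 1/d_i1 = 1/(11.7) − 1/(85.4) = 0.07376, so d_i1 = 13.56 cm; m₁ = −d_i1/d_o1 = -0.1588.
d_o2 = 33.5 − (13.56) = 19.94 cm.
Lens 2: 1/d_i2 = 1/(32.0) − 1/(19.94) = -0.01890, so d_i2 = -52.91 cm; m₂ = −d_i2/d_o2 = +2.653.
m = m₁·m₂ = (-0.1588)(+2.653) = -0.421.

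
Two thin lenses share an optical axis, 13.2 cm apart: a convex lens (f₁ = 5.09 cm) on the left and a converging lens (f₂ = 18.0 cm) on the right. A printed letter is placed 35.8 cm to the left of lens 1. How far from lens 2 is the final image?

Lens 1: 1/d_i1 = 1/f₁ − 1/d_o1 = 1/(5.09) − 1/(35.8) = 0.1685, so d_i1 = 5.934 cm.
The intermediate image is 5.934 cm to the right of lens 1, which is 13.2 − (5.934) = 7.266 cm to the left of lens 2, so d_o2 = +7.266 cm.
Lens 2: 1/d_i2 = 1/f₂ − 1/d_o2 = 1/(18.0) − 1/(7.266) = -0.08207, so d_i2 = -12.2 cm.
The final image is virtual, 12.2 cm to the left of lens 2 (overall magnification ≈ -0.28).

12.2 cm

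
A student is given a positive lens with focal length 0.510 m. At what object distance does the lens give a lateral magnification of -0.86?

1.10 m

m = −d_i/d_o ⇒ d_i = −m·d_o.
1/f = 1/d_o + 1/d_i = 1/d_o − 1/(m·d_o) = (1 − 1/m)/d_o, so d_o = f(1 − 1/m) = (0.5100)(1 − 1/(-0.86)) = 1.10 m.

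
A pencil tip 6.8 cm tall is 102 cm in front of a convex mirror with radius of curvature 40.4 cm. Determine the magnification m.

f = R/2 = 40.4/2 = 20.20 cm; for a convex mirror, f = -20.20 cm.
1/d_i = 1/f − 1/d_o = 1/(-20.20) − 1/(102) = -0.05931, so d_i = -16.86 cm.
m = −d_i/d_o = −(-16.86)/(102) = +0.165.
The image is virtual, upright and reduced, behind the mirror.

m = +0.165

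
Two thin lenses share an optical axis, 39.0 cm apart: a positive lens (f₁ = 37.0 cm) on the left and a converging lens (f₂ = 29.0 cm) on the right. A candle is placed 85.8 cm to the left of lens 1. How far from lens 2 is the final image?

13.7 cm

Lens 1: 1/d_i1 = 1/f₁ − 1/d_o1 = 1/(37.0) − 1/(85.8) = 0.01537, so d_i1 = 65.05 cm.
The intermediate image is 65.05 cm to the right of lens 1, which lies 26.05 cm to the right of lens 2 — a virtual object — so d_o2 = −26.05 cm.
Lens 2: 1/d_i2 = 1/f₂ − 1/d_o2 = 1/(29.0) − 1/(-26.05) = 0.07287, so d_i2 = 13.7 cm.
The final image is real, 13.7 cm to the right of lens 2 (overall magnification ≈ -0.40).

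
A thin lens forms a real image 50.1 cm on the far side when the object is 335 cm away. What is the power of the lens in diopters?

P = +2.29 D

d_i = +50.1 cm.
1/f = 1/d_o + 1/d_i = 1/(335) + 1/(50.1) = 0.02295 cm⁻¹.
f = 43.58 cm = 0.4358 m, so P = 1/f = +2.29 D.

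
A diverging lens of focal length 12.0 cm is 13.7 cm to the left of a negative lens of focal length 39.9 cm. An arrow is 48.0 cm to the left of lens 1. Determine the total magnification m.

f₁ = −12.0 cm (diverging).
Lens 1: 1/d_i1 = 1/(-12.0) − 1/(48.0) = -0.1042, so d_i1 = -9.600 cm; m₁ = −d_i1/d_o1 = +0.2000.
d_o2 = 13.7 − (-9.600) = 23.30 cm.
f₂ = −39.9 cm (diverging).
Lens 2: 1/d_i2 = 1/(-39.9) − 1/(23.30) = -0.06798, so d_i2 = -14.71 cm; m₂ = −d_i2/d_o2 = +0.6313.
m = m₁·m₂ = (+0.2000)(+0.6313) = +0.126.

m = +0.126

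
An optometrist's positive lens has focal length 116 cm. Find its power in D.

f = 116 cm = 1.16 m.
P = 1/f = 1/(1.16 m) = +0.862 D.

P = +0.862 D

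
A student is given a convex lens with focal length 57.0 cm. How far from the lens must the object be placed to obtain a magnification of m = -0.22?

316 cm

m = −d_i/d_o ⇒ d_i = −m·d_o.
1/f = 1/d_o + 1/d_i = 1/d_o − 1/(m·d_o) = (1 − 1/m)/d_o, so d_o = f(1 − 1/m) = (57.00)(1 − 1/(-0.22)) = 316 cm.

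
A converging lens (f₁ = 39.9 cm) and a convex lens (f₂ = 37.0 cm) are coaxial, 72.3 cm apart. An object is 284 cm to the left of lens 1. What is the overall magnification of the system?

Lens 1: 1/d_i1 = 1/(39.9) − 1/(284) = 0.02154, so d_i1 = 46.42 cm; m₁ = −d_i1/d_o1 = -0.1635.
d_o2 = 72.3 − (46.42) = 25.88 cm.
Lens 2: 1/d_i2 = 1/(37.0) − 1/(25.88) = -0.01161, so d_i2 = -86.11 cm; m₂ = −d_i2/d_o2 = +3.327.
m = m₁·m₂ = (-0.1635)(+3.327) = -0.544.

m = -0.544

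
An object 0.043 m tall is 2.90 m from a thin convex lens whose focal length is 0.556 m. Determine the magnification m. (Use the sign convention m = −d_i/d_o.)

m = -0.237

1/d_i = 1/f − 1/d_o = 1/(0.5560) − 1/(2.90) = 1.454, so d_i = 0.6879 m.
m = −d_i/d_o = −(0.6879)/(2.90) = -0.237.
The image is real, inverted and reduced, on the far side of the lens.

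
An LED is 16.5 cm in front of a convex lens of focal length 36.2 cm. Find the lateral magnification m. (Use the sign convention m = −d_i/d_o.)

m = +1.84

1/d_i = 1/f − 1/d_o = 1/(36.20) − 1/(16.5) = -0.03298, so d_i = -30.32 cm.
m = −d_i/d_o = −(-30.32)/(16.5) = +1.84.
The image is virtual, upright and enlarged, on the same side as the object.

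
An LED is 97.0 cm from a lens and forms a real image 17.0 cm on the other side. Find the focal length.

f = 14.5 cm (converging)

Real image ⇒ d_i = +17.0 cm.
1/f = 1/d_o + 1/d_i = 1/(97.0) + 1/(17.0) = 0.06913, so f = 14.5 cm.
Since f is positive, the lens is converging.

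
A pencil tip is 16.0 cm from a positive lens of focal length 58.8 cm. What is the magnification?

m = +1.37

1/d_i = 1/f − 1/d_o = 1/(58.80) − 1/(16.0) = -0.04549, so d_i = -21.98 cm.
m = −d_i/d_o = −(-21.98)/(16.0) = +1.37.
The image is virtual, upright and enlarged, on the same side as the object.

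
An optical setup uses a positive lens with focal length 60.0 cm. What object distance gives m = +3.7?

43.8 cm

m = −d_i/d_o ⇒ d_i = −m·d_o.
1/f = 1/d_o + 1/d_i = 1/d_o − 1/(m·d_o) = (1 − 1/m)/d_o, so d_o = f(1 − 1/m) = (60.00)(1 − 1/(+3.7)) = 43.8 cm.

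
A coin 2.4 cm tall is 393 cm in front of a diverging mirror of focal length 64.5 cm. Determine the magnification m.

m = +0.141

For a diverging mirror, f = -64.5 cm.
1/d_i = 1/f − 1/d_o = 1/(-64.50) − 1/(393) = -0.01805, so d_i = -55.41 cm.
m = −d_i/d_o = −(-55.41)/(393) = +0.141.
The image is virtual, upright and reduced, behind the mirror.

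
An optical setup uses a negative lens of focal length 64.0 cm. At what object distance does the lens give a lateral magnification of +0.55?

52.4 cm

For a negative lens, f = -64.0 cm.
m = −d_i/d_o ⇒ d_i = −m·d_o.
1/f = 1/d_o + 1/d_i = 1/d_o − 1/(m·d_o) = (1 − 1/m)/d_o, so d_o = f(1 − 1/m) = (-64.00)(1 − 1/(+0.55)) = 52.4 cm.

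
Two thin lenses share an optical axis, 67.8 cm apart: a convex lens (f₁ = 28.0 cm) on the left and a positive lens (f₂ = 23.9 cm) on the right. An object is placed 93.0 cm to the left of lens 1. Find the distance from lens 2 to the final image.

173 cm

Lens 1: 1/d_i1 = 1/f₁ − 1/d_o1 = 1/(28.0) − 1/(93.0) = 0.02496, so d_i1 = 40.06 cm.
The intermediate image is 40.06 cm to the right of lens 1, which is 67.8 − (40.06) = 27.74 cm to the left of lens 2, so d_o2 = +27.74 cm.
Lens 2: 1/d_i2 = 1/f₂ − 1/d_o2 = 1/(23.9) − 1/(27.74) = 0.005792, so d_i2 = 173 cm.
The final image is real, 173 cm to the right of lens 2 (overall magnification ≈ 2.7).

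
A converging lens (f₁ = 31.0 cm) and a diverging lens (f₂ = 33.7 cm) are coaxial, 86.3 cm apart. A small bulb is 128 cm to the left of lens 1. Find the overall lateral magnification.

Lens 1: 1/d_i1 = 1/(31.0) − 1/(128) = 0.02445, so d_i1 = 40.91 cm; m₁ = −d_i1/d_o1 = -0.3196.
d_o2 = 86.3 − (40.91) = 45.39 cm.
f₂ = −33.7 cm (diverging).
Lens 2: 1/d_i2 = 1/(-33.7) − 1/(45.39) = -0.05170, so d_i2 = -19.34 cm; m₂ = −d_i2/d_o2 = +0.4261.
m = m₁·m₂ = (-0.3196)(+0.4261) = -0.136.

m = -0.136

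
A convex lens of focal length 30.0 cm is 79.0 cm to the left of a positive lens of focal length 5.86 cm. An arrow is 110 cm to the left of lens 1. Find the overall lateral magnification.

m = +0.0689

Lens 1: 1/d_i1 = 1/(30.0) − 1/(110) = 0.02424, so d_i1 = 41.25 cm; m₁ = −d_i1/d_o1 = -0.3750.
d_o2 = 79.0 − (41.25) = 37.75 cm.
Lens 2: 1/d_i2 = 1/(5.86) − 1/(37.75) = 0.1442, so d_i2 = 6.937 cm; m₂ = −d_i2/d_o2 = -0.1838.
m = m₁·m₂ = (-0.3750)(-0.1838) = +0.0689.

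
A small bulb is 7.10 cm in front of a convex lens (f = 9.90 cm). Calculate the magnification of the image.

m = +3.54

1/d_i = 1/f − 1/d_o = 1/(9.900) − 1/(7.10) = -0.03983, so d_i = -25.10 cm.
m = −d_i/d_o = −(-25.10)/(7.10) = +3.54.
The image is virtual, upright and enlarged, on the same side as the object.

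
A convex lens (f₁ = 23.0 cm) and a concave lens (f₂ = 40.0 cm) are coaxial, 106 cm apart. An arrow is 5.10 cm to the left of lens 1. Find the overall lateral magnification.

Lens 1: 1/d_i1 = 1/(23.0) − 1/(5.10) = -0.1526, so d_i1 = -6.553 cm; m₁ = −d_i1/d_o1 = +1.285.
d_o2 = 106 − (-6.553) = 112.6 cm.
f₂ = −40.0 cm (diverging).
Lens 2: 1/d_i2 = 1/(-40.0) − 1/(112.6) = -0.03388, so d_i2 = -29.52 cm; m₂ = −d_i2/d_o2 = +0.2621.
m = m₁·m₂ = (+1.285)(+0.2621) = +0.337.

m = +0.337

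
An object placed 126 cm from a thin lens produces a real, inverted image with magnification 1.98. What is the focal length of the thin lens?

m = −d_i/d_o ⇒ d_i = −m·d_o = −(-1.98)·(126) = 249.5 cm.
1/f = 1/d_o + 1/d_i = 1/(126) + 1/(249.5) = 0.01194, so f = 83.7 cm.
Since f is positive, the thin lens is converging.

f = 83.7 cm (converging)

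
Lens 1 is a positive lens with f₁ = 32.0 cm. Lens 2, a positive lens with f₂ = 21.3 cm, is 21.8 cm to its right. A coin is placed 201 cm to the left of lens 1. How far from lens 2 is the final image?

Lens 1: 1/d_i1 = 1/f₁ − 1/d_o1 = 1/(32.0) − 1/(201) = 0.02627, so d_i1 = 38.06 cm.
The intermediate image is 38.06 cm to the right of lens 1, which lies 16.26 cm to the right of lens 2 — a virtual object — so d_o2 = −16.26 cm.
Lens 2: 1/d_i2 = 1/f₂ − 1/d_o2 = 1/(21.3) − 1/(-16.26) = 0.1084, so d_i2 = 9.22 cm.
The final image is real, 9.22 cm to the right of lens 2 (overall magnification ≈ -0.11).

9.22 cm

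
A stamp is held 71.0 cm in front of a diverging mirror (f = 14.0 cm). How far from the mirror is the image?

For a diverging mirror, f = -14.0 cm.
Mirror equation: 1/s_i = 1/f − 1/s_o = 1/(-14.00) − 1/(71.0) = -0.07143 − 0.01408 = -0.08551, so s_i = -11.7 cm.
The image is virtual, upright and reduced, behind the mirror.

11.7 cm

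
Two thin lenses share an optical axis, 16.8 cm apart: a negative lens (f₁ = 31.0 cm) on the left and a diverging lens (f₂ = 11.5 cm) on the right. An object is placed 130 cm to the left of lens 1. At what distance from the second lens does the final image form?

Lens 1 is diverging, so f₁ = −31.0 cm.
Lens 1: 1/d_i1 = 1/f₁ − 1/d_o1 = 1/(-31.0) − 1/(130) = -0.03995, so d_i1 = -25.03 cm.
The intermediate image is 25.03 cm to the left of lens 1 (virtual), which is 16.8 − (-25.03) = 41.83 cm to the left of lens 2, so d_o2 = +41.83 cm.
Lens 2 is diverging, so f₂ = −11.5 cm.
Lens 2: 1/d_i2 = 1/f₂ − 1/d_o2 = 1/(-11.5) − 1/(41.83) = -0.1109, so d_i2 = -9.02 cm.
The final image is virtual, 9.02 cm to the left of lens 2 (overall magnification ≈ 0.042).

9.02 cm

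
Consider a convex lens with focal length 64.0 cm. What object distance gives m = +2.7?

40.3 cm

m = −d_i/d_o ⇒ d_i = −m·d_o.
1/f = 1/d_o + 1/d_i = 1/d_o − 1/(m·d_o) = (1 − 1/m)/d_o, so d_o = f(1 − 1/m) = (64.00)(1 − 1/(+2.7)) = 40.3 cm.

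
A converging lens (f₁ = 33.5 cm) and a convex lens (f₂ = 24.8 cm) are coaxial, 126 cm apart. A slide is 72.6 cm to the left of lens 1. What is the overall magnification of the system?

Lens 1: 1/d_i1 = 1/(33.5) − 1/(72.6) = 0.01608, so d_i1 = 62.20 cm; m₁ = −d_i1/d_o1 = -0.8567.
d_o2 = 126 − (62.20) = 63.80 cm.
Lens 2: 1/d_i2 = 1/(24.8) − 1/(63.80) = 0.02465, so d_i2 = 40.57 cm; m₂ = −d_i2/d_o2 = -0.6359.
m = m₁·m₂ = (-0.8567)(-0.6359) = +0.545.

m = +0.545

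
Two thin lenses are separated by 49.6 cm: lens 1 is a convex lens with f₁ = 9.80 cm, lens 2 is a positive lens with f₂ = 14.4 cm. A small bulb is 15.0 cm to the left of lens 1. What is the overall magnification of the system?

m = +3.92

Lens 1: 1/d_i1 = 1/(9.80) − 1/(15.0) = 0.03537, so d_i1 = 28.27 cm; m₁ = −d_i1/d_o1 = -1.885.
d_o2 = 49.6 − (28.27) = 21.33 cm.
Lens 2: 1/d_i2 = 1/(14.4) − 1/(21.33) = 0.02256, so d_i2 = 44.32 cm; m₂ = −d_i2/d_o2 = -2.078.
m = m₁·m₂ = (-1.885)(-2.078) = +3.92.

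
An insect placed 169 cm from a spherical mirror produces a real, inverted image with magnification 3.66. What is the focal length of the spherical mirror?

f = 133 cm (concave)

m = −d_i/d_o ⇒ d_i = −m·d_o = −(-3.66)·(169) = 618.5 cm.
1/f = 1/d_o + 1/d_i = 1/(169) + 1/(618.5) = 0.007534, so f = 133 cm.
Since f is positive, the spherical mirror is concave.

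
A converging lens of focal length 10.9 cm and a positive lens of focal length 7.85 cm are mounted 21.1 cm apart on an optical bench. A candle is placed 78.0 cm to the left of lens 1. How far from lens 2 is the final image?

114 cm

Lens 1: 1/d_i1 = 1/f₁ − 1/d_o1 = 1/(10.9) − 1/(78.0) = 0.07892, so d_i1 = 12.67 cm.
The intermediate image is 12.67 cm to the right of lens 1, which is 21.1 − (12.67) = 8.430 cm to the left of lens 2, so d_o2 = +8.430 cm.
Lens 2: 1/d_i2 = 1/f₂ − 1/d_o2 = 1/(7.85) − 1/(8.430) = 0.008765, so d_i2 = 114 cm.
The final image is real, 114 cm to the right of lens 2 (overall magnification ≈ 2.2).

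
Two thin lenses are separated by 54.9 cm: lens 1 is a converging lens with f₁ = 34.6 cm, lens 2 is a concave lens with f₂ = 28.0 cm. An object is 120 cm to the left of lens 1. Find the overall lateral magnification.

Lens 1: 1/d_i1 = 1/(34.6) − 1/(120) = 0.02057, so d_i1 = 48.62 cm; m₁ = −d_i1/d_o1 = -0.4052.
d_o2 = 54.9 − (48.62) = 6.280 cm.
f₂ = −28.0 cm (diverging).
Lens 2: 1/d_i2 = 1/(-28.0) − 1/(6.280) = -0.1949, so d_i2 = -5.130 cm; m₂ = −d_i2/d_o2 = +0.8168.
m = m₁·m₂ = (-0.4052)(+0.8168) = -0.331.

m = -0.331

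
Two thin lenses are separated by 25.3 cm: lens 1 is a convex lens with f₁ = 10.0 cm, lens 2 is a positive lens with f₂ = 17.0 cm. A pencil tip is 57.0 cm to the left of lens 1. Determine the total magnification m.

Lens 1: 1/d_i1 = 1/(10.0) − 1/(57.0) = 0.08246, so d_i1 = 12.13 cm; m₁ = −d_i1/d_o1 = -0.2128.
d_o2 = 25.3 − (12.13) = 13.17 cm.
Lens 2: 1/d_i2 = 1/(17.0) − 1/(13.17) = -0.01711, so d_i2 = -58.46 cm; m₂ = −d_i2/d_o2 = +4.439.
m = m₁·m₂ = (-0.2128)(+4.439) = -0.945.

m = -0.945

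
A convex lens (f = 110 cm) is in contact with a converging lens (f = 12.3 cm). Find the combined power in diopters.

P = +9.04 D

P₁ = 1/f₁ = 1/(1.10 m) = +0.9091 D; P₂ = 1/f₂ = 1/(0.123 m) = +8.130 D.
For thin lenses in contact, P = P₁ + P₂ = (+0.9091) + (+8.130) = +9.04 D.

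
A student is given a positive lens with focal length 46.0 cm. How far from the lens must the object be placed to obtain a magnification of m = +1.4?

m = −d_i/d_o ⇒ d_i = −m·d_o.
1/f = 1/d_o + 1/d_i = 1/d_o − 1/(m·d_o) = (1 − 1/m)/d_o, so d_o = f(1 − 1/m) = (46.00)(1 − 1/(+1.4)) = 13.1 cm.

13.1 cm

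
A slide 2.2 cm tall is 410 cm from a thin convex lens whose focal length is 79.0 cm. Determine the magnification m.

1/d_i = 1/f − 1/d_o = 1/(79.00) − 1/(410) = 0.01022, so d_i = 97.85 cm.
m = −d_i/d_o = −(97.85)/(410) = -0.239.
The image is real, inverted and reduced, on the far side of the lens.

m = -0.239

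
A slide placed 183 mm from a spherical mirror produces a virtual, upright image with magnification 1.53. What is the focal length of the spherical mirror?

f = 528 mm (concave)

m = −d_i/d_o ⇒ d_i = −m·d_o = −(+1.53)·(183) = -280.0 mm.
1/f = 1/d_o + 1/d_i = 1/(183) + 1/(-280.0) = 0.001893, so f = 528 mm.
Since f is positive, the spherical mirror is concave.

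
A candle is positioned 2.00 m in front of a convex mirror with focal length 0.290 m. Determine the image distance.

For a convex mirror, f = -0.290 m.
Mirror equation: 1/v = 1/f − 1/u = 1/(-0.2900) − 1/(2.00) = -3.448 − 0.5000 = -3.948, so v = -0.253 m.
The image is virtual, upright and reduced, behind the mirror.

0.253 m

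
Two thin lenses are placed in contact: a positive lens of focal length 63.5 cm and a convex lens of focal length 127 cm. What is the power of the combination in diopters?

P₁ = 1/f₁ = 1/(0.635 m) = +1.575 D; P₂ = 1/f₂ = 1/(1.27 m) = +0.7874 D.
For thin lenses in contact, P = P₁ + P₂ = (+1.575) + (+0.7874) = +2.36 D.

P = +2.36 D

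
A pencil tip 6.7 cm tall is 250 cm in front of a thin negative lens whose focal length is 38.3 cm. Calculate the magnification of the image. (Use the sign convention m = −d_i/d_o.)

For a negative lens, f = -38.3 cm.
1/d_i = 1/f − 1/d_o = 1/(-38.30) − 1/(250) = -0.03011, so d_i = -33.21 cm.
m = −d_i/d_o = −(-33.21)/(250) = +0.133.
The image is virtual, upright and reduced, on the same side as the object.

m = +0.133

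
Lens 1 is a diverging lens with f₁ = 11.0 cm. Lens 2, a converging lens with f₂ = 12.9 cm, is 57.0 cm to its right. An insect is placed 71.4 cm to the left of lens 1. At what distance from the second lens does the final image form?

16.0 cm

Lens 1 is diverging, so f₁ = −11.0 cm.
Lens 1: 1/d_i1 = 1/f₁ − 1/d_o1 = 1/(-11.0) − 1/(71.4) = -0.1049, so d_i1 = -9.532 cm.
The intermediate image is 9.532 cm to the left of lens 1 (virtual), which is 57.0 − (-9.532) = 66.53 cm to the left of lens 2, so d_o2 = +66.53 cm.
Lens 2: 1/d_i2 = 1/f₂ − 1/d_o2 = 1/(12.9) − 1/(66.53) = 0.06249, so d_i2 = 16.0 cm.
The final image is real, 16.0 cm to the right of lens 2 (overall magnification ≈ -0.032).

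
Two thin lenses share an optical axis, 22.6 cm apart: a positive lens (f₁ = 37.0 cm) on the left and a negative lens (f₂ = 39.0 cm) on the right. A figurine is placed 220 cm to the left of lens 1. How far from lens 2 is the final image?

Lens 1: 1/d_i1 = 1/f₁ − 1/d_o1 = 1/(37.0) − 1/(220) = 0.02248, so d_i1 = 44.48 cm.
The intermediate image is 44.48 cm to the right of lens 1, which lies 21.88 cm to the right of lens 2 — a virtual object — so d_o2 = −21.88 cm.
Lens 2 is diverging, so f₂ = −39.0 cm.
Lens 2: 1/d_i2 = 1/f₂ − 1/d_o2 = 1/(-39.0) − 1/(-21.88) = 0.02006, so d_i2 = 49.8 cm.
The final image is real, 49.8 cm to the right of lens 2 (overall magnification ≈ -0.46).

49.8 cm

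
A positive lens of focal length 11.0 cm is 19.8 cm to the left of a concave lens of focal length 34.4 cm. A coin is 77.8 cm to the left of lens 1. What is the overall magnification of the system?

m = -0.137

Lens 1: 1/d_i1 = 1/(11.0) − 1/(77.8) = 0.07806, so d_i1 = 12.81 cm; m₁ = −d_i1/d_o1 = -0.1647.
d_o2 = 19.8 − (12.81) = 6.990 cm.
f₂ = −34.4 cm (diverging).
Lens 2: 1/d_i2 = 1/(-34.4) − 1/(6.990) = -0.1721, so d_i2 = -5.810 cm; m₂ = −d_i2/d_o2 = +0.8311.
m = m₁·m₂ = (-0.1647)(+0.8311) = -0.137.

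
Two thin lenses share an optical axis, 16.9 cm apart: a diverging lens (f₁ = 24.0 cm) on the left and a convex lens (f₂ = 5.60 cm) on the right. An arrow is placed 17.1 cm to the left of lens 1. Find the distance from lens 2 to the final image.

7.07 cm

Lens 1 is diverging, so f₁ = −24.0 cm.
Lens 1: 1/d_i1 = 1/f₁ − 1/d_o1 = 1/(-24.0) − 1/(17.1) = -0.1001, so d_i1 = -9.985 cm.
The intermediate image is 9.985 cm to the left of lens 1 (virtual), which is 16.9 − (-9.985) = 26.88 cm to the left of lens 2, so d_o2 = +26.88 cm.
Lens 2: 1/d_i2 = 1/f₂ − 1/d_o2 = 1/(5.60) − 1/(26.88) = 0.1414, so d_i2 = 7.07 cm.
The final image is real, 7.07 cm to the right of lens 2 (overall magnification ≈ -0.15).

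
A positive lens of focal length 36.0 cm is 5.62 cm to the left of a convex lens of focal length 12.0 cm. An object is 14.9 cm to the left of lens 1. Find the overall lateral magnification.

m = -1.08

Lens 1: 1/d_i1 = 1/(36.0) − 1/(14.9) = -0.03934, so d_i1 = -25.42 cm; m₁ = −d_i1/d_o1 = +1.706.
d_o2 = 5.62 − (-25.42) = 31.04 cm.
Lens 2: 1/d_i2 = 1/(12.0) − 1/(31.04) = 0.05112, so d_i2 = 19.56 cm; m₂ = −d_i2/d_o2 = -0.6303.
m = m₁·m₂ = (+1.706)(-0.6303) = -1.08.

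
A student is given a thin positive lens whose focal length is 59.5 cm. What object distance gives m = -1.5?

m = −d_i/d_o ⇒ d_i = −m·d_o.
1/f = 1/d_o + 1/d_i = 1/d_o − 1/(m·d_o) = (1 − 1/m)/d_o, so d_o = f(1 − 1/m) = (59.50)(1 − 1/(-1.5)) = 99.2 cm.

99.2 cm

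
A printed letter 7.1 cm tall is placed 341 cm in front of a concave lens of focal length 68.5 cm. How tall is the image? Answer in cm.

For a concave lens, f = -68.5 cm.
1/d_i = 1/f − 1/d_o = 1/(-68.50) − 1/(341) = -0.01753, so d_i = -57.04 cm.
m = −d_i/d_o = +0.1673.
|h_i| = |m|·h_o = 0.1673 × 7.1 = 1.19 cm. The image is virtual, upright and reduced, on the same side as the object.

1.19 cm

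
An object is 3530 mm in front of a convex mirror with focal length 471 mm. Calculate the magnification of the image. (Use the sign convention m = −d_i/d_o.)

m = +0.118

For a convex mirror, f = -471 mm.
1/d_i = 1/f − 1/d_o = 1/(-471.0) − 1/(3530) = -0.002406, so d_i = -415.6 mm.
m = −d_i/d_o = −(-415.6)/(3530) = +0.118.
The image is virtual, upright and reduced, behind the mirror.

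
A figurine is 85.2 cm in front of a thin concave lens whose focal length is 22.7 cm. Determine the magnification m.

For a concave lens, f = -22.7 cm.
1/d_i = 1/f − 1/d_o = 1/(-22.70) − 1/(85.2) = -0.05579, so d_i = -17.92 cm.
m = −d_i/d_o = −(-17.92)/(85.2) = +0.210.
The image is virtual, upright and reduced, on the same side as the object.

m = +0.210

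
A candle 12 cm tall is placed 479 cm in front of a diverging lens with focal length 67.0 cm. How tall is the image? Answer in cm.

1.47 cm

For a diverging lens, f = -67.0 cm.
1/d_i = 1/f − 1/d_o = 1/(-67.00) − 1/(479) = -0.01701, so d_i = -58.78 cm.
m = −d_i/d_o = +0.1227.
|h_i| = |m|·h_o = 0.1227 × 12 = 1.47 cm. The image is virtual, upright and reduced, on the same side as the object.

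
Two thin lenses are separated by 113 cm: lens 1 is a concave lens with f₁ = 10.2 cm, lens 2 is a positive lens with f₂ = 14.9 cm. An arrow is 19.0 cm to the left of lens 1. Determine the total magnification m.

f₁ = −10.2 cm (diverging).
Lens 1: 1/d_i1 = 1/(-10.2) − 1/(19.0) = -0.1507, so d_i1 = -6.637 cm; m₁ = −d_i1/d_o1 = +0.3493.
d_o2 = 113 − (-6.637) = 119.6 cm.
Lens 2: 1/d_i2 = 1/(14.9) − 1/(119.6) = 0.05875, so d_i2 = 17.02 cm; m₂ = −d_i2/d_o2 = -0.1423.
m = m₁·m₂ = (+0.3493)(-0.1423) = -0.0497.

m = -0.0497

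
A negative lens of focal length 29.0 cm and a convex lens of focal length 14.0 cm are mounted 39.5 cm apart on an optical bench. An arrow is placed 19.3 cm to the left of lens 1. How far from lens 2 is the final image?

Lens 1 is diverging, so f₁ = −29.0 cm.
Lens 1: 1/d_i1 = 1/f₁ − 1/d_o1 = 1/(-29.0) − 1/(19.3) = -0.08630, so d_i1 = -11.59 cm.
The intermediate image is 11.59 cm to the left of lens 1 (virtual), which is 39.5 − (-11.59) = 51.09 cm to the left of lens 2, so d_o2 = +51.09 cm.
Lens 2: 1/d_i2 = 1/f₂ − 1/d_o2 = 1/(14.0) − 1/(51.09) = 0.05186, so d_i2 = 19.3 cm.
The final image is real, 19.3 cm to the right of lens 2 (overall magnification ≈ -0.23).

19.3 cm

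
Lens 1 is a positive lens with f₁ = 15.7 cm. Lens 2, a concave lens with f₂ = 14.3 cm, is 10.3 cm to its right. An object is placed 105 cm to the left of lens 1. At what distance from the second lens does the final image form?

19.0 cm

Lens 1: 1/d_i1 = 1/f₁ − 1/d_o1 = 1/(15.7) − 1/(105) = 0.05417, so d_i1 = 18.46 cm.
The intermediate image is 18.46 cm to the right of lens 1, which lies 8.160 cm to the right of lens 2 — a virtual object — so d_o2 = −8.160 cm.
Lens 2 is diverging, so f₂ = −14.3 cm.
Lens 2: 1/d_i2 = 1/f₂ − 1/d_o2 = 1/(-14.3) − 1/(-8.160) = 0.05262, so d_i2 = 19.0 cm.
The final image is real, 19.0 cm to the right of lens 2 (overall magnification ≈ -0.41).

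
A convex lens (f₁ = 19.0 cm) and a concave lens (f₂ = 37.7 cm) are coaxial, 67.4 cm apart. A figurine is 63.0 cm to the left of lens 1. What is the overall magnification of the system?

Lens 1: 1/d_i1 = 1/(19.0) − 1/(63.0) = 0.03676, so d_i1 = 27.20 cm; m₁ = −d_i1/d_o1 = -0.4317.
d_o2 = 67.4 − (27.20) = 40.20 cm.
f₂ = −37.7 cm (diverging).
Lens 2: 1/d_i2 = 1/(-37.7) − 1/(40.20) = -0.05140, so d_i2 = -19.45 cm; m₂ = −d_i2/d_o2 = +0.4840.
m = m₁·m₂ = (-0.4317)(+0.4840) = -0.209.

m = -0.209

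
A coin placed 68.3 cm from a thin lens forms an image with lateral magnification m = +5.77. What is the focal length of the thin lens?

m = −d_i/d_o ⇒ d_i = −m·d_o = −(+5.77)·(68.3) = -394.1 cm.
1/f = 1/d_o + 1/d_i = 1/(68.3) + 1/(-394.1) = 0.01210, so f = 82.6 cm.
Since f is positive, the thin lens is converging.

f = 82.6 cm (converging)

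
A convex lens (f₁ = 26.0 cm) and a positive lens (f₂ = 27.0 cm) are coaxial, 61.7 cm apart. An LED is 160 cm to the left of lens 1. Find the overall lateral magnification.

m = +1.43

Lens 1: 1/d_i1 = 1/(26.0) − 1/(160) = 0.03221, so d_i1 = 31.04 cm; m₁ = −d_i1/d_o1 = -0.1940.
d_o2 = 61.7 − (31.04) = 30.66 cm.
Lens 2: 1/d_i2 = 1/(27.0) − 1/(30.66) = 0.004421, so d_i2 = 226.2 cm; m₂ = −d_i2/d_o2 = -7.377.
m = m₁·m₂ = (-0.1940)(-7.377) = +1.43.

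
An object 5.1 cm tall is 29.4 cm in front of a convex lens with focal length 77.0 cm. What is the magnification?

m = +1.62

1/d_i = 1/f − 1/d_o = 1/(77.00) − 1/(29.4) = -0.02103, so d_i = -47.56 cm.
m = −d_i/d_o = −(-47.56)/(29.4) = +1.62.
The image is virtual, upright and enlarged, on the same side as the object.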